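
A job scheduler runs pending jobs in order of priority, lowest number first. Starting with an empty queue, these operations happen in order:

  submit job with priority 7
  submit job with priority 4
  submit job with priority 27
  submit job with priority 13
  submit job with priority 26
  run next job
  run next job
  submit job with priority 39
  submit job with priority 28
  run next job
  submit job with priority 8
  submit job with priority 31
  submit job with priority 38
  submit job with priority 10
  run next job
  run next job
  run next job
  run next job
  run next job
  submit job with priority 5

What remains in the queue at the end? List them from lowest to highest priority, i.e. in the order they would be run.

5, 31, 38, 39

insert 7 → {7}
insert 4 → {4, 7}
insert 27 → {4, 7, 27}
insert 13 → {4, 7, 13, 27}
insert 26 → {4, 7, 13, 26, 27}
run next job → 4; now {7, 13, 26, 27}
run next job → 7; now {13, 26, 27}
insert 39 → {13, 26, 27, 39}
insert 28 → {13, 26, 27, 28, 39}
run next job → 13; now {26, 27, 28, 39}
insert 8 → {8, 26, 27, 28, 39}
insert 31 → {8, 26, 27, 28, 31, 39}
insert 38 → {8, 26, 27, 28, 31, 38, 39}
insert 10 → {8, 10, 26, 27, 28, 31, 38, 39}
run next job → 8; now {10, 26, 27, 28, 31, 38, 39}
run next job → 10; now {26, 27, 28, 31, 38, 39}
run next job → 26; now {27, 28, 31, 38, 39}
run next job → 27; now {28, 31, 38, 39}
run next job → 28; now {31, 38, 39}
insert 5 → {5, 31, 38, 39}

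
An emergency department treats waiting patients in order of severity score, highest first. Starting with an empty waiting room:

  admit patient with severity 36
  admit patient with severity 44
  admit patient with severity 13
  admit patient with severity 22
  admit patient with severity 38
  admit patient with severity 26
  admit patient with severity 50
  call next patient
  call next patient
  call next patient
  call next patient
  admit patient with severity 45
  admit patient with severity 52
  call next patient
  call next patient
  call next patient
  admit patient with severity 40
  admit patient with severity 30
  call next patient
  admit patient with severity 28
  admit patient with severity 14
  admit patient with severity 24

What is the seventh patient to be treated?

insert 36 → {36}
insert 44 → {44, 36}
insert 13 → {44, 36, 13}
insert 22 → {44, 36, 22, 13}
insert 38 → {44, 38, 36, 22, 13}
insert 26 → {44, 38, 36, 26, 22, 13}
insert 50 → {50, 44, 38, 36, 26, 22, 13}
call next patient → 50; now {44, 38, 36, 26, 22, 13}
call next patient → 44; now {38, 36, 26, 22, 13}
call next patient → 38; now {36, 26, 22, 13}
call next patient → 36; now {26, 22, 13}
insert 45 → {45, 26, 22, 13}
insert 52 → {52, 45, 26, 22, 13}
call next patient → 52; now {45, 26, 22, 13}
call next patient → 45; now {26, 22, 13}
call next patient → 26; now {22, 13}
insert 40 → {40, 22, 13}
insert 30 → {40, 30, 22, 13}
call next patient → 40; now {30, 22, 13}
insert 28 → {30, 28, 22, 13}
insert 14 → {30, 28, 22, 14, 13}
insert 24 → {30, 28, 24, 22, 14, 13}

26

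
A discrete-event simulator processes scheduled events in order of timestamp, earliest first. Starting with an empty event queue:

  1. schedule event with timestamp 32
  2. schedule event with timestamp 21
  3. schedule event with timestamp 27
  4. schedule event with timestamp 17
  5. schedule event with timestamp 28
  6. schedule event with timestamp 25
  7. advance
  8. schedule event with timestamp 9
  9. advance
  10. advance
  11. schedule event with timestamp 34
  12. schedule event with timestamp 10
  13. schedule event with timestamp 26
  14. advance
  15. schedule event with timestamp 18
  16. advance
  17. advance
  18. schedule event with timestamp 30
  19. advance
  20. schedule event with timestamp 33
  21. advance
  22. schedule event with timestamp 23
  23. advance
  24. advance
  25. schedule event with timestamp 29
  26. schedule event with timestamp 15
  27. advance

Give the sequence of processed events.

17, 9, 21, 10, 18, 25, 26, 27, 23, 28, 15

insert 32 → {32}
insert 21 → {21, 32}
insert 27 → {21, 27, 32}
insert 17 → {17, 21, 27, 32}
insert 28 → {17, 21, 27, 28, 32}
insert 25 → {17, 21, 25, 27, 28, 32}
advance → 17; now {21, 25, 27, 28, 32}
insert 9 → {9, 21, 25, 27, 28, 32}
advance → 9; now {21, 25, 27, 28, 32}
advance → 21; now {25, 27, 28, 32}
insert 34 → {25, 27, 28, 32, 34}
insert 10 → {10, 25, 27, 28, 32, 34}
insert 26 → {10, 25, 26, 27, 28, 32, 34}
advance → 10; now {25, 26, 27, 28, 32, 34}
insert 18 → {18, 25, 26, 27, 28, 32, 34}
advance → 18; now {25, 26, 27, 28, 32, 34}
advance → 25; now {26, 27, 28, 32, 34}
insert 30 → {26, 27, 28, 30, 32, 34}
advance → 26; now {27, 28, 30, 32, 34}
insert 33 → {27, 28, 30, 32, 33, 34}
advance → 27; now {28, 30, 32, 33, 34}
insert 23 → {23, 28, 30, 32, 33, 34}
advance → 23; now {28, 30, 32, 33, 34}
advance → 28; now {30, 32, 33, 34}
insert 29 → {29, 30, 32, 33, 34}
insert 15 → {15, 29, 30, 32, 33, 34}
advance → 15; now {29, 30, 32, 33, 34}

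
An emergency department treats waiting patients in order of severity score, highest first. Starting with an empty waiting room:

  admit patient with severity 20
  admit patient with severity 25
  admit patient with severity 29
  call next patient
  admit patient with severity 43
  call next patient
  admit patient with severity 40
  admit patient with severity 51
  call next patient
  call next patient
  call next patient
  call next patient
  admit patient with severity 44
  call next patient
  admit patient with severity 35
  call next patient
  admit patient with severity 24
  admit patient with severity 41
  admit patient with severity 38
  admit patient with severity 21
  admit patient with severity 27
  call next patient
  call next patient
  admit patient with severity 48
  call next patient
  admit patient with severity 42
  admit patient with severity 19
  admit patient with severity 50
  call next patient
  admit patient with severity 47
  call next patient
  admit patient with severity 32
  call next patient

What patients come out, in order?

insert 20 → {20}
insert 25 → {25, 20}
insert 29 → {29, 25, 20}
call next patient → 29; now {25, 20}
insert 43 → {43, 25, 20}
call next patient → 43; now {25, 20}
insert 40 → {40, 25, 20}
insert 51 → {51, 40, 25, 20}
call next patient → 51; now {40, 25, 20}
call next patient → 40; now {25, 20}
call next patient → 25; now {20}
call next patient → 20; now {}
insert 44 → {44}
call next patient → 44; now {}
insert 35 → {35}
call next patient → 35; now {}
insert 24 → {24}
insert 41 → {41, 24}
insert 38 → {41, 38, 24}
insert 21 → {41, 38, 24, 21}
insert 27 → {41, 38, 27, 24, 21}
call next patient → 41; now {38, 27, 24, 21}
call next patient → 38; now {27, 24, 21}
insert 48 → {48, 27, 24, 21}
call next patient → 48; now {27, 24, 21}
insert 42 → {42, 27, 24, 21}
insert 19 → {42, 27, 24, 21, 19}
insert 50 → {50, 42, 27, 24, 21, 19}
call next patient → 50; now {42, 27, 24, 21, 19}
insert 47 → {47, 42, 27, 24, 21, 19}
call next patient → 47; now {42, 27, 24, 21, 19}
insert 32 → {42, 32, 27, 24, 21, 19}
call next patient → 42; now {32, 27, 24, 21, 19}

[29, 43, 51, 40, 25, 20, 44, 35, 41, 38, 48, 50, 47, 42]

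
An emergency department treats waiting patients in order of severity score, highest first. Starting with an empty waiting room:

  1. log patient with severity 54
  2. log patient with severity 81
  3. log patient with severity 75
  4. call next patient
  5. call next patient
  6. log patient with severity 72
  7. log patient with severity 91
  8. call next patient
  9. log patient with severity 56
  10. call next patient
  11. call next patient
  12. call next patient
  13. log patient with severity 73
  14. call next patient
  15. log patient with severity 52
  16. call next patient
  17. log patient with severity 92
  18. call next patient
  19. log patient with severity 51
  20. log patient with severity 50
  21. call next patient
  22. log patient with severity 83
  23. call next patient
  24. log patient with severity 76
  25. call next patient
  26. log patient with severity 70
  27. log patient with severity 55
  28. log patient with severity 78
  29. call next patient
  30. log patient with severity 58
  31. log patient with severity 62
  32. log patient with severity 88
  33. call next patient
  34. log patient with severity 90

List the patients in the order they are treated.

insert 54 → {54}
insert 81 → {81, 54}
insert 75 → {81, 75, 54}
call next patient → 81; now {75, 54}
call next patient → 75; now {54}
insert 72 → {72, 54}
insert 91 → {91, 72, 54}
call next patient → 91; now {72, 54}
insert 56 → {72, 56, 54}
call next patient → 72; now {56, 54}
call next patient → 56; now {54}
call next patient → 54; now {}
insert 73 → {73}
call next patient → 73; now {}
insert 52 → {52}
call next patient → 52; now {}
insert 92 → {92}
call next patient → 92; now {}
insert 51 → {51}
insert 50 → {51, 50}
call next patient → 51; now {50}
insert 83 → {83, 50}
call next patient → 83; now {50}
insert 76 → {76, 50}
call next patient → 76; now {50}
insert 70 → {70, 50}
insert 55 → {70, 55, 50}
insert 78 → {78, 70, 55, 50}
call next patient → 78; now {70, 55, 50}
insert 58 → {70, 58, 55, 50}
insert 62 → {70, 62, 58, 55, 50}
insert 88 → {88, 70, 62, 58, 55, 50}
call next patient → 88; now {70, 62, 58, 55, 50}
insert 90 → {90, 70, 62, 58, 55, 50}

81, 75, 91, 72, 56, 54, 73, 52, 92, 51, 83, 76, 78, 88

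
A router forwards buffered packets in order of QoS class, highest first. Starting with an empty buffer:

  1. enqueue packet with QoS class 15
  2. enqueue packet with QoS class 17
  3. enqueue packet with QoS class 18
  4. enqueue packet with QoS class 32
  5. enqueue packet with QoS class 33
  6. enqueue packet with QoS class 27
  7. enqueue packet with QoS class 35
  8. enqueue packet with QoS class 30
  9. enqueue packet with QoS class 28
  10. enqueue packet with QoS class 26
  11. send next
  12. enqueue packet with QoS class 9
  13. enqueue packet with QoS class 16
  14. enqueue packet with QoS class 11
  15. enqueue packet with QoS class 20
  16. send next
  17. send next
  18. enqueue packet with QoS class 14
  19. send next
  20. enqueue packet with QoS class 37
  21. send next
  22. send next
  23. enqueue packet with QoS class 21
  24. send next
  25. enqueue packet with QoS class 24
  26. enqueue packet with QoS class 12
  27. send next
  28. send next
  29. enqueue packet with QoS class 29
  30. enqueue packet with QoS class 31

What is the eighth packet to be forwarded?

26

insert 15 → {15}
insert 17 → {17, 15}
insert 18 → {18, 17, 15}
insert 32 → {32, 18, 17, 15}
insert 33 → {33, 32, 18, 17, 15}
insert 27 → {33, 32, 27, 18, 17, 15}
insert 35 → {35, 33, 32, 27, 18, 17, 15}
insert 30 → {35, 33, 32, 30, 27, 18, 17, 15}
insert 28 → {35, 33, 32, 30, 28, 27, 18, 17, 15}
insert 26 → {35, 33, 32, 30, 28, 27, 26, 18, 17, 15}
send next → 35; now {33, 32, 30, 28, 27, 26, 18, 17, 15}
insert 9 → {33, 32, 30, 28, 27, 26, 18, 17, 15, 9}
insert 16 → {33, 32, 30, 28, 27, 26, 18, 17, 16, 15, 9}
insert 11 → {33, 32, 30, 28, 27, 26, 18, 17, 16, 15, 11, 9}
insert 20 → {33, 32, 30, 28, 27, 26, 20, 18, 17, 16, 15, 11, 9}
send next → 33; now {32, 30, 28, 27, 26, 20, 18, 17, 16, 15, 11, 9}
send next → 32; now {30, 28, 27, 26, 20, 18, 17, 16, 15, 11, 9}
insert 14 → {30, 28, 27, 26, 20, 18, 17, 16, 15, 14, 11, 9}
send next → 30; now {28, 27, 26, 20, 18, 17, 16, 15, 14, 11, 9}
insert 37 → {37, 28, 27, 26, 20, 18, 17, 16, 15, 14, 11, 9}
send next → 37; now {28, 27, 26, 20, 18, 17, 16, 15, 14, 11, 9}
send next → 28; now {27, 26, 20, 18, 17, 16, 15, 14, 11, 9}
insert 21 → {27, 26, 21, 20, 18, 17, 16, 15, 14, 11, 9}
send next → 27; now {26, 21, 20, 18, 17, 16, 15, 14, 11, 9}
insert 24 → {26, 24, 21, 20, 18, 17, 16, 15, 14, 11, 9}
insert 12 → {26, 24, 21, 20, 18, 17, 16, 15, 14, 12, 11, 9}
send next → 26; now {24, 21, 20, 18, 17, 16, 15, 14, 12, 11, 9}
send next → 24; now {21, 20, 18, 17, 16, 15, 14, 12, 11, 9}
insert 29 → {29, 21, 20, 18, 17, 16, 15, 14, 12, 11, 9}
insert 31 → {31, 29, 21, 20, 18, 17, 16, 15, 14, 12, 11, 9}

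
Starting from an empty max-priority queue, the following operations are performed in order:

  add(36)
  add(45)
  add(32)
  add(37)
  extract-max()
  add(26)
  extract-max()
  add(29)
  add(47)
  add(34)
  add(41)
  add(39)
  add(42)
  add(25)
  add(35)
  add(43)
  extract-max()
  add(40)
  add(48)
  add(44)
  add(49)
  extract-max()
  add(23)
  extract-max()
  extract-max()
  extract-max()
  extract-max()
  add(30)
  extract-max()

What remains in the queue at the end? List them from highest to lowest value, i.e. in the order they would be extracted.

insert 36 → {36}
insert 45 → {45, 36}
insert 32 → {45, 36, 32}
insert 37 → {45, 37, 36, 32}
extract-max → 45; now {37, 36, 32}
insert 26 → {37, 36, 32, 26}
extract-max → 37; now {36, 32, 26}
insert 29 → {36, 32, 29, 26}
insert 47 → {47, 36, 32, 29, 26}
insert 34 → {47, 36, 34, 32, 29, 26}
insert 41 → {47, 41, 36, 34, 32, 29, 26}
insert 39 → {47, 41, 39, 36, 34, 32, 29, 26}
insert 42 → {47, 42, 41, 39, 36, 34, 32, 29, 26}
insert 25 → {47, 42, 41, 39, 36, 34, 32, 29, 26, 25}
insert 35 → {47, 42, 41, 39, 36, 35, 34, 32, 29, 26, 25}
insert 43 → {47, 43, 42, 41, 39, 36, 35, 34, 32, 29, 26, 25}
extract-max → 47; now {43, 42, 41, 39, 36, 35, 34, 32, 29, 26, 25}
insert 40 → {43, 42, 41, 40, 39, 36, 35, 34, 32, 29, 26, 25}
insert 48 → {48, 43, 42, 41, 40, 39, 36, 35, 34, 32, 29, 26, 25}
insert 44 → {48, 44, 43, 42, 41, 40, 39, 36, 35, 34, 32, 29, 26, 25}
insert 49 → {49, 48, 44, 43, 42, 41, 40, 39, 36, 35, 34, 32, 29, 26, 25}
extract-max → 49; now {48, 44, 43, 42, 41, 40, 39, 36, 35, 34, 32, 29, 26, 25}
insert 23 → {48, 44, 43, 42, 41, 40, 39, 36, 35, 34, 32, 29, 26, 25, 23}
extract-max → 48; now {44, 43, 42, 41, 40, 39, 36, 35, 34, 32, 29, 26, 25, 23}
extract-max → 44; now {43, 42, 41, 40, 39, 36, 35, 34, 32, 29, 26, 25, 23}
extract-max → 43; now {42, 41, 40, 39, 36, 35, 34, 32, 29, 26, 25, 23}
extract-max → 42; now {41, 40, 39, 36, 35, 34, 32, 29, 26, 25, 23}
insert 30 → {41, 40, 39, 36, 35, 34, 32, 30, 29, 26, 25, 23}
extract-max → 41; now {40, 39, 36, 35, 34, 32, 30, 29, 26, 25, 23}

40 → 39 → 36 → 35 → 34 → 32 → 30 → 29 → 26 → 25 → 23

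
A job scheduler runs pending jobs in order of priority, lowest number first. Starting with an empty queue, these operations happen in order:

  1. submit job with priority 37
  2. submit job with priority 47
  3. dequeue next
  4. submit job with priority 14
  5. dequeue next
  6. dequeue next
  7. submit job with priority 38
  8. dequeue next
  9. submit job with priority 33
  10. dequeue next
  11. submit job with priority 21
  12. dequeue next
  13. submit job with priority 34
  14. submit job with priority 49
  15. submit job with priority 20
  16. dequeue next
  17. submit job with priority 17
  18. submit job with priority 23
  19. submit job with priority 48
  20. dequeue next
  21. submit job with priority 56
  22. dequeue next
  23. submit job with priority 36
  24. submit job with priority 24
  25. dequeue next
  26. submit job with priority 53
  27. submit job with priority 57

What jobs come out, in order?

insert 37 → {37}
insert 47 → {37, 47}
dequeue next → 37; now {47}
insert 14 → {14, 47}
dequeue next → 14; now {47}
dequeue next → 47; now {}
insert 38 → {38}
dequeue next → 38; now {}
insert 33 → {33}
dequeue next → 33; now {}
insert 21 → {21}
dequeue next → 21; now {}
insert 34 → {34}
insert 49 → {34, 49}
insert 20 → {20, 34, 49}
dequeue next → 20; now {34, 49}
insert 17 → {17, 34, 49}
insert 23 → {17, 23, 34, 49}
insert 48 → {17, 23, 34, 48, 49}
dequeue next → 17; now {23, 34, 48, 49}
insert 56 → {23, 34, 48, 49, 56}
dequeue next → 23; now {34, 48, 49, 56}
insert 36 → {34, 36, 48, 49, 56}
insert 24 → {24, 34, 36, 48, 49, 56}
dequeue next → 24; now {34, 36, 48, 49, 56}
insert 53 → {34, 36, 48, 49, 53, 56}
insert 57 → {34, 36, 48, 49, 53, 56, 57}

37, 14, 47, 38, 33, 21, 20, 17, 23, 24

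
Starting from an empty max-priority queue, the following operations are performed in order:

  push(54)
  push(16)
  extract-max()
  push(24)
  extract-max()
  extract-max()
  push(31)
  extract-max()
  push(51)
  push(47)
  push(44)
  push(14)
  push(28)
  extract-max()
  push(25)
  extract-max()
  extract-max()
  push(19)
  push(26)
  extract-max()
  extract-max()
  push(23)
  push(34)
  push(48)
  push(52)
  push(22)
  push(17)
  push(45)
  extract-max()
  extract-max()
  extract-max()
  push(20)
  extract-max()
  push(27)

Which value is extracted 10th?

insert 54 → {54}
insert 16 → {54, 16}
extract-max → 54; now {16}
insert 24 → {24, 16}
extract-max → 24; now {16}
extract-max → 16; now {}
insert 31 → {31}
extract-max → 31; now {}
insert 51 → {51}
insert 47 → {51, 47}
insert 44 → {51, 47, 44}
insert 14 → {51, 47, 44, 14}
insert 28 → {51, 47, 44, 28, 14}
extract-max → 51; now {47, 44, 28, 14}
insert 25 → {47, 44, 28, 25, 14}
extract-max → 47; now {44, 28, 25, 14}
extract-max → 44; now {28, 25, 14}
insert 19 → {28, 25, 19, 14}
insert 26 → {28, 26, 25, 19, 14}
extract-max → 28; now {26, 25, 19, 14}
extract-max → 26; now {25, 19, 14}
insert 23 → {25, 23, 19, 14}
insert 34 → {34, 25, 23, 19, 14}
insert 48 → {48, 34, 25, 23, 19, 14}
insert 52 → {52, 48, 34, 25, 23, 19, 14}
insert 22 → {52, 48, 34, 25, 23, 22, 19, 14}
insert 17 → {52, 48, 34, 25, 23, 22, 19, 17, 14}
insert 45 → {52, 48, 45, 34, 25, 23, 22, 19, 17, 14}
extract-max → 52; now {48, 45, 34, 25, 23, 22, 19, 17, 14}
extract-max → 48; now {45, 34, 25, 23, 22, 19, 17, 14}
extract-max → 45; now {34, 25, 23, 22, 19, 17, 14}
insert 20 → {34, 25, 23, 22, 20, 19, 17, 14}
extract-max → 34; now {25, 23, 22, 20, 19, 17, 14}
insert 27 → {27, 25, 23, 22, 20, 19, 17, 14}

52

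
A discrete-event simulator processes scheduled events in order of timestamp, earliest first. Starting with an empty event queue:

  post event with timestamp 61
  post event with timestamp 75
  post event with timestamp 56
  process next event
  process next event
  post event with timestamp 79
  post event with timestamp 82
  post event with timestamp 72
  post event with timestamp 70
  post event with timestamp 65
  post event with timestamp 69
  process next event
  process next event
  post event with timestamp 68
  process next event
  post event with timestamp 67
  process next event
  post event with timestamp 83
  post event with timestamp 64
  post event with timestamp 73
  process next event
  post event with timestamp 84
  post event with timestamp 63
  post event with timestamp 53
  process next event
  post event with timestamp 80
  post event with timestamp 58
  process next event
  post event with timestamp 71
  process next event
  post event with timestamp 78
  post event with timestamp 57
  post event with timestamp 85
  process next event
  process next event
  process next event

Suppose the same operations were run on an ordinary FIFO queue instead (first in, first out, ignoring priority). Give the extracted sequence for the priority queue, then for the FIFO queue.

insert 61 → {61}
insert 75 → {61, 75}
insert 56 → {56, 61, 75}
process next event → 56; now {61, 75}
process next event → 61; now {75}
insert 79 → {75, 79}
insert 82 → {75, 79, 82}
insert 72 → {72, 75, 79, 82}
insert 70 → {70, 72, 75, 79, 82}
insert 65 → {65, 70, 72, 75, 79, 82}
insert 69 → {65, 69, 70, 72, 75, 79, 82}
process next event → 65; now {69, 70, 72, 75, 79, 82}
process next event → 69; now {70, 72, 75, 79, 82}
insert 68 → {68, 70, 72, 75, 79, 82}
process next event → 68; now {70, 72, 75, 79, 82}
insert 67 → {67, 70, 72, 75, 79, 82}
process next event → 67; now {70, 72, 75, 79, 82}
insert 83 → {70, 72, 75, 79, 82, 83}
insert 64 → {64, 70, 72, 75, 79, 82, 83}
insert 73 → {64, 70, 72, 73, 75, 79, 82, 83}
process next event → 64; now {70, 72, 73, 75, 79, 82, 83}
insert 84 → {70, 72, 73, 75, 79, 82, 83, 84}
insert 63 → {63, 70, 72, 73, 75, 79, 82, 83, 84}
insert 53 → {53, 63, 70, 72, 73, 75, 79, 82, 83, 84}
process next event → 53; now {63, 70, 72, 73, 75, 79, 82, 83, 84}
insert 80 → {63, 70, 72, 73, 75, 79, 80, 82, 83, 84}
insert 58 → {58, 63, 70, 72, 73, 75, 79, 80, 82, 83, 84}
process next event → 58; now {63, 70, 72, 73, 75, 79, 80, 82, 83, 84}
insert 71 → {63, 70, 71, 72, 73, 75, 79, 80, 82, 83, 84}
process next event → 63; now {70, 71, 72, 73, 75, 79, 80, 82, 83, 84}
insert 78 → {70, 71, 72, 73, 75, 78, 79, 80, 82, 83, 84}
insert 57 → {57, 70, 71, 72, 73, 75, 78, 79, 80, 82, 83, 84}
insert 85 → {57, 70, 71, 72, 73, 75, 78, 79, 80, 82, 83, 84, 85}
process next event → 57; now {70, 71, 72, 73, 75, 78, 79, 80, 82, 83, 84, 85}
process next event → 70; now {71, 72, 73, 75, 78, 79, 80, 82, 83, 84, 85}
process next event → 71; now {72, 73, 75, 78, 79, 80, 82, 83, 84, 85}

priority queue: [56, 61, 65, 69, 68, 67, 64, 53, 58, 63, 57, 70, 71]; FIFO queue: 61, 75, 56, 79, 82, 72, 70, 65, 69, 68, 67, 83, 64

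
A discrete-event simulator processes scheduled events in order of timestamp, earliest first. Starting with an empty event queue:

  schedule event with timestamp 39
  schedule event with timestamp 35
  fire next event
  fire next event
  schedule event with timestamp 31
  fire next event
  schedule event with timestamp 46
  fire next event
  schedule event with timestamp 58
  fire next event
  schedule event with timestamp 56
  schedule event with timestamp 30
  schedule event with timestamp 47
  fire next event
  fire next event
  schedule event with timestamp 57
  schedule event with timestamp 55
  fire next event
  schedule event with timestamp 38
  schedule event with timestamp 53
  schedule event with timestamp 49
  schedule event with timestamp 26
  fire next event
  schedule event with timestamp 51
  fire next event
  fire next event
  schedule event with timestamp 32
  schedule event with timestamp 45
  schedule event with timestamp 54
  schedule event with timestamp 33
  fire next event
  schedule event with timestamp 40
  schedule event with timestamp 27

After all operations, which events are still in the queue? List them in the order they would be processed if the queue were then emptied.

27, 33, 40, 45, 51, 53, 54, 56, 57

insert 39 → {39}
insert 35 → {35, 39}
fire next event → 35; now {39}
fire next event → 39; now {}
insert 31 → {31}
fire next event → 31; now {}
insert 46 → {46}
fire next event → 46; now {}
insert 58 → {58}
fire next event → 58; now {}
insert 56 → {56}
insert 30 → {30, 56}
insert 47 → {30, 47, 56}
fire next event → 30; now {47, 56}
fire next event → 47; now {56}
insert 57 → {56, 57}
insert 55 → {55, 56, 57}
fire next event → 55; now {56, 57}
insert 38 → {38, 56, 57}
insert 53 → {38, 53, 56, 57}
insert 49 → {38, 49, 53, 56, 57}
insert 26 → {26, 38, 49, 53, 56, 57}
fire next event → 26; now {38, 49, 53, 56, 57}
insert 51 → {38, 49, 51, 53, 56, 57}
fire next event → 38; now {49, 51, 53, 56, 57}
fire next event → 49; now {51, 53, 56, 57}
insert 32 → {32, 51, 53, 56, 57}
insert 45 → {32, 45, 51, 53, 56, 57}
insert 54 → {32, 45, 51, 53, 54, 56, 57}
insert 33 → {32, 33, 45, 51, 53, 54, 56, 57}
fire next event → 32; now {33, 45, 51, 53, 54, 56, 57}
insert 40 → {33, 40, 45, 51, 53, 54, 56, 57}
insert 27 → {27, 33, 40, 45, 51, 53, 54, 56, 57}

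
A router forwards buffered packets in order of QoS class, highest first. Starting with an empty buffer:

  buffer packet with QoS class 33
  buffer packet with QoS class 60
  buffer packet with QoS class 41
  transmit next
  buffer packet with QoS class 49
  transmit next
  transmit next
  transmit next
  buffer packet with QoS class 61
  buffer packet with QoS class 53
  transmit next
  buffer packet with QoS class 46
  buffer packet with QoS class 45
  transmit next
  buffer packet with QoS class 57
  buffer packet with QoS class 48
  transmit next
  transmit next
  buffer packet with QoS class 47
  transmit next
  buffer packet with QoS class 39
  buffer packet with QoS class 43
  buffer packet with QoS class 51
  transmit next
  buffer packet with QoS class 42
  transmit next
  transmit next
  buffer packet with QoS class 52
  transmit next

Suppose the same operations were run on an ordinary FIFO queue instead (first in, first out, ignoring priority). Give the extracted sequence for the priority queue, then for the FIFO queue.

insert 33 → {33}
insert 60 → {60, 33}
insert 41 → {60, 41, 33}
transmit next → 60; now {41, 33}
insert 49 → {49, 41, 33}
transmit next → 49; now {41, 33}
transmit next → 41; now {33}
transmit next → 33; now {}
insert 61 → {61}
insert 53 → {61, 53}
transmit next → 61; now {53}
insert 46 → {53, 46}
insert 45 → {53, 46, 45}
transmit next → 53; now {46, 45}
insert 57 → {57, 46, 45}
insert 48 → {57, 48, 46, 45}
transmit next → 57; now {48, 46, 45}
transmit next → 48; now {46, 45}
insert 47 → {47, 46, 45}
transmit next → 47; now {46, 45}
insert 39 → {46, 45, 39}
insert 43 → {46, 45, 43, 39}
insert 51 → {51, 46, 45, 43, 39}
transmit next → 51; now {46, 45, 43, 39}
insert 42 → {46, 45, 43, 42, 39}
transmit next → 46; now {45, 43, 42, 39}
transmit next → 45; now {43, 42, 39}
insert 52 → {52, 43, 42, 39}
transmit next → 52; now {43, 42, 39}

priority queue: [60, 49, 41, 33, 61, 53, 57, 48, 47, 51, 46, 45, 52]; FIFO queue: 33, 60, 41, 49, 61, 53, 46, 45, 57, 48, 47, 39, 43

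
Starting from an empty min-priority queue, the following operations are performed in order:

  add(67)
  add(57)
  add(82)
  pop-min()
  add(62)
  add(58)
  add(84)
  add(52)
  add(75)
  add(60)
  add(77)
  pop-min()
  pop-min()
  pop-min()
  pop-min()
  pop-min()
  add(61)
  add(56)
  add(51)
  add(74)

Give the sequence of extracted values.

insert 67 → {67}
insert 57 → {57, 67}
insert 82 → {57, 67, 82}
pop-min → 57; now {67, 82}
insert 62 → {62, 67, 82}
insert 58 → {58, 62, 67, 82}
insert 84 → {58, 62, 67, 82, 84}
insert 52 → {52, 58, 62, 67, 82, 84}
insert 75 → {52, 58, 62, 67, 75, 82, 84}
insert 60 → {52, 58, 60, 62, 67, 75, 82, 84}
insert 77 → {52, 58, 60, 62, 67, 75, 77, 82, 84}
pop-min → 52; now {58, 60, 62, 67, 75, 77, 82, 84}
pop-min → 58; now {60, 62, 67, 75, 77, 82, 84}
pop-min → 60; now {62, 67, 75, 77, 82, 84}
pop-min → 62; now {67, 75, 77, 82, 84}
pop-min → 67; now {75, 77, 82, 84}
insert 61 → {61, 75, 77, 82, 84}
insert 56 → {56, 61, 75, 77, 82, 84}
insert 51 → {51, 56, 61, 75, 77, 82, 84}
insert 74 → {51, 56, 61, 74, 75, 77, 82, 84}

57, 52, 58, 60, 62, 67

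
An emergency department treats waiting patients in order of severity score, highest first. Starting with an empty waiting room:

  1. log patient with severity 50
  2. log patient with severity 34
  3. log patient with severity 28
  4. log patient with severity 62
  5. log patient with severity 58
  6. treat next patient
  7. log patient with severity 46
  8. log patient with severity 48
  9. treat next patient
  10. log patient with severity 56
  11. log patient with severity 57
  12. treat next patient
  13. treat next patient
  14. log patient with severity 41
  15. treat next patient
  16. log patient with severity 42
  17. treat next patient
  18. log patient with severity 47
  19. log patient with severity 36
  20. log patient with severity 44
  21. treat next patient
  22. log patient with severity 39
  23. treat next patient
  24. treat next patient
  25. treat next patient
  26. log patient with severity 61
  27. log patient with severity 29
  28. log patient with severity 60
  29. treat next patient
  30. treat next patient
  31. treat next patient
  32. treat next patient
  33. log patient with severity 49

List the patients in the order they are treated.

62 → 58 → 57 → 56 → 50 → 48 → 47 → 46 → 44 → 42 → 61 → 60 → 41 → 39

insert 50 → {50}
insert 34 → {50, 34}
insert 28 → {50, 34, 28}
insert 62 → {62, 50, 34, 28}
insert 58 → {62, 58, 50, 34, 28}
treat next patient → 62; now {58, 50, 34, 28}
insert 46 → {58, 50, 46, 34, 28}
insert 48 → {58, 50, 48, 46, 34, 28}
treat next patient → 58; now {50, 48, 46, 34, 28}
insert 56 → {56, 50, 48, 46, 34, 28}
insert 57 → {57, 56, 50, 48, 46, 34, 28}
treat next patient → 57; now {56, 50, 48, 46, 34, 28}
treat next patient → 56; now {50, 48, 46, 34, 28}
insert 41 → {50, 48, 46, 41, 34, 28}
treat next patient → 50; now {48, 46, 41, 34, 28}
insert 42 → {48, 46, 42, 41, 34, 28}
treat next patient → 48; now {46, 42, 41, 34, 28}
insert 47 → {47, 46, 42, 41, 34, 28}
insert 36 → {47, 46, 42, 41, 36, 34, 28}
insert 44 → {47, 46, 44, 42, 41, 36, 34, 28}
treat next patient → 47; now {46, 44, 42, 41, 36, 34, 28}
insert 39 → {46, 44, 42, 41, 39, 36, 34, 28}
treat next patient → 46; now {44, 42, 41, 39, 36, 34, 28}
treat next patient → 44; now {42, 41, 39, 36, 34, 28}
treat next patient → 42; now {41, 39, 36, 34, 28}
insert 61 → {61, 41, 39, 36, 34, 28}
insert 29 → {61, 41, 39, 36, 34, 29, 28}
insert 60 → {61, 60, 41, 39, 36, 34, 29, 28}
treat next patient → 61; now {60, 41, 39, 36, 34, 29, 28}
treat next patient → 60; now {41, 39, 36, 34, 29, 28}
treat next patient → 41; now {39, 36, 34, 29, 28}
treat next patient → 39; now {36, 34, 29, 28}
insert 49 → {49, 36, 34, 29, 28}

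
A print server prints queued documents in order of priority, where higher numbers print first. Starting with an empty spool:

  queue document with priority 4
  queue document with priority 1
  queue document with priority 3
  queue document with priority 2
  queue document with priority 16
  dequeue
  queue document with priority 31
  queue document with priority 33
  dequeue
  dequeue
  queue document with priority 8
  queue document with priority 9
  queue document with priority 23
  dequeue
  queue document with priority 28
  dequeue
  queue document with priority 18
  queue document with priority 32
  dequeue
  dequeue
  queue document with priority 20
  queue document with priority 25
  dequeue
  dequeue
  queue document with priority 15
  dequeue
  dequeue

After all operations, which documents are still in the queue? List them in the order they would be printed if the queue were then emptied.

[8, 4, 3, 2, 1]

insert 4 → {4}
insert 1 → {4, 1}
insert 3 → {4, 3, 1}
insert 2 → {4, 3, 2, 1}
insert 16 → {16, 4, 3, 2, 1}
dequeue → 16; now {4, 3, 2, 1}
insert 31 → {31, 4, 3, 2, 1}
insert 33 → {33, 31, 4, 3, 2, 1}
dequeue → 33; now {31, 4, 3, 2, 1}
dequeue → 31; now {4, 3, 2, 1}
insert 8 → {8, 4, 3, 2, 1}
insert 9 → {9, 8, 4, 3, 2, 1}
insert 23 → {23, 9, 8, 4, 3, 2, 1}
dequeue → 23; now {9, 8, 4, 3, 2, 1}
insert 28 → {28, 9, 8, 4, 3, 2, 1}
dequeue → 28; now {9, 8, 4, 3, 2, 1}
insert 18 → {18, 9, 8, 4, 3, 2, 1}
insert 32 → {32, 18, 9, 8, 4, 3, 2, 1}
dequeue → 32; now {18, 9, 8, 4, 3, 2, 1}
dequeue → 18; now {9, 8, 4, 3, 2, 1}
insert 20 → {20, 9, 8, 4, 3, 2, 1}
insert 25 → {25, 20, 9, 8, 4, 3, 2, 1}
dequeue → 25; now {20, 9, 8, 4, 3, 2, 1}
dequeue → 20; now {9, 8, 4, 3, 2, 1}
insert 15 → {15, 9, 8, 4, 3, 2, 1}
dequeue → 15; now {9, 8, 4, 3, 2, 1}
dequeue → 9; now {8, 4, 3, 2, 1}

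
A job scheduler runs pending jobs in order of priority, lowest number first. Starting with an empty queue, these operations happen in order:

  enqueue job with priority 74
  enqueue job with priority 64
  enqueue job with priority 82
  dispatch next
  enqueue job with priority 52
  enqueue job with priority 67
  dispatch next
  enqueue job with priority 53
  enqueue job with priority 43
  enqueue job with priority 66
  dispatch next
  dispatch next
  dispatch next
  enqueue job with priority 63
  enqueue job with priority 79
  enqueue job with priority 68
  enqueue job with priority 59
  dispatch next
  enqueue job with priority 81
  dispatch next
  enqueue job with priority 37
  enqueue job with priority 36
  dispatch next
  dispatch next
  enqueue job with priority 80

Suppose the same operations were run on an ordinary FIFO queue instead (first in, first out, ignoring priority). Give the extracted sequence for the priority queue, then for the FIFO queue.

priority queue: 64 → 52 → 43 → 53 → 66 → 59 → 63 → 36 → 37; FIFO queue: 74 → 64 → 82 → 52 → 67 → 53 → 43 → 66 → 63

insert 74 → {74}
insert 64 → {64, 74}
insert 82 → {64, 74, 82}
dispatch next → 64; now {74, 82}
insert 52 → {52, 74, 82}
insert 67 → {52, 67, 74, 82}
dispatch next → 52; now {67, 74, 82}
insert 53 → {53, 67, 74, 82}
insert 43 → {43, 53, 67, 74, 82}
insert 66 → {43, 53, 66, 67, 74, 82}
dispatch next → 43; now {53, 66, 67, 74, 82}
dispatch next → 53; now {66, 67, 74, 82}
dispatch next → 66; now {67, 74, 82}
insert 63 → {63, 67, 74, 82}
insert 79 → {63, 67, 74, 79, 82}
insert 68 → {63, 67, 68, 74, 79, 82}
insert 59 → {59, 63, 67, 68, 74, 79, 82}
dispatch next → 59; now {63, 67, 68, 74, 79, 82}
insert 81 → {63, 67, 68, 74, 79, 81, 82}
dispatch next → 63; now {67, 68, 74, 79, 81, 82}
insert 37 → {37, 67, 68, 74, 79, 81, 82}
insert 36 → {36, 37, 67, 68, 74, 79, 81, 82}
dispatch next → 36; now {37, 67, 68, 74, 79, 81, 82}
dispatch next → 37; now {67, 68, 74, 79, 81, 82}
insert 80 → {67, 68, 74, 79, 80, 81, 82}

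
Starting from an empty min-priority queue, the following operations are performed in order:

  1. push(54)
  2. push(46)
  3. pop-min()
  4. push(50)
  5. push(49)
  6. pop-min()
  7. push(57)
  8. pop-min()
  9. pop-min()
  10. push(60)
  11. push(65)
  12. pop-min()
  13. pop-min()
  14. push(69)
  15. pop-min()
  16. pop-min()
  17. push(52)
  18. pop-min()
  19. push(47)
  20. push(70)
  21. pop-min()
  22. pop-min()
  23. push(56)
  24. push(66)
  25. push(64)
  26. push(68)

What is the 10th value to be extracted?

47

insert 54 → {54}
insert 46 → {46, 54}
pop-min → 46; now {54}
insert 50 → {50, 54}
insert 49 → {49, 50, 54}
pop-min → 49; now {50, 54}
insert 57 → {50, 54, 57}
pop-min → 50; now {54, 57}
pop-min → 54; now {57}
insert 60 → {57, 60}
insert 65 → {57, 60, 65}
pop-min → 57; now {60, 65}
pop-min → 60; now {65}
insert 69 → {65, 69}
pop-min → 65; now {69}
pop-min → 69; now {}
insert 52 → {52}
pop-min → 52; now {}
insert 47 → {47}
insert 70 → {47, 70}
pop-min → 47; now {70}
pop-min → 70; now {}
insert 56 → {56}
insert 66 → {56, 66}
insert 64 → {56, 64, 66}
insert 68 → {56, 64, 66, 68}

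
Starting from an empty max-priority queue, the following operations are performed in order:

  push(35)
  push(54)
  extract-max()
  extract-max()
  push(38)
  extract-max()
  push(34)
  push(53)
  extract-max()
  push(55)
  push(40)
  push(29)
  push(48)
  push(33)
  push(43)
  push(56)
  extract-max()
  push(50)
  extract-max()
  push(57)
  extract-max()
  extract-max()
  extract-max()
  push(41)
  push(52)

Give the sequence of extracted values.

54 → 35 → 38 → 53 → 56 → 55 → 57 → 50 → 48

insert 35 → {35}
insert 54 → {54, 35}
extract-max → 54; now {35}
extract-max → 35; now {}
insert 38 → {38}
extract-max → 38; now {}
insert 34 → {34}
insert 53 → {53, 34}
extract-max → 53; now {34}
insert 55 → {55, 34}
insert 40 → {55, 40, 34}
insert 29 → {55, 40, 34, 29}
insert 48 → {55, 48, 40, 34, 29}
insert 33 → {55, 48, 40, 34, 33, 29}
insert 43 → {55, 48, 43, 40, 34, 33, 29}
insert 56 → {56, 55, 48, 43, 40, 34, 33, 29}
extract-max → 56; now {55, 48, 43, 40, 34, 33, 29}
insert 50 → {55, 50, 48, 43, 40, 34, 33, 29}
extract-max → 55; now {50, 48, 43, 40, 34, 33, 29}
insert 57 → {57, 50, 48, 43, 40, 34, 33, 29}
extract-max → 57; now {50, 48, 43, 40, 34, 33, 29}
extract-max → 50; now {48, 43, 40, 34, 33, 29}
extract-max → 48; now {43, 40, 34, 33, 29}
insert 41 → {43, 41, 40, 34, 33, 29}
insert 52 → {52, 43, 41, 40, 34, 33, 29}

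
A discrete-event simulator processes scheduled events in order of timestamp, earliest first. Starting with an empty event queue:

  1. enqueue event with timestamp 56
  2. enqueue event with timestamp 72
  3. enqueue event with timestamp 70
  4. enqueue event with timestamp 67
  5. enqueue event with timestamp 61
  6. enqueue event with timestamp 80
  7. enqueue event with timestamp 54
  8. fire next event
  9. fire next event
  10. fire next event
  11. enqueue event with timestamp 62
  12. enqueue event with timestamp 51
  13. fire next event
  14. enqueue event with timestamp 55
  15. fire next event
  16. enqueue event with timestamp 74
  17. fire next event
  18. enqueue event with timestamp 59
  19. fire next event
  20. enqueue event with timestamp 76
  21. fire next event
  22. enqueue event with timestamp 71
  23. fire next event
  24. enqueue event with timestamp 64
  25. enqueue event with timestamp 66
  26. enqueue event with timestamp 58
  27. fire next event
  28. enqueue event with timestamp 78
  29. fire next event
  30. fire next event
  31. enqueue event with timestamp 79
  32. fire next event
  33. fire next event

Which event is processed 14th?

insert 56 → {56}
insert 72 → {56, 72}
insert 70 → {56, 70, 72}
insert 67 → {56, 67, 70, 72}
insert 61 → {56, 61, 67, 70, 72}
insert 80 → {56, 61, 67, 70, 72, 80}
insert 54 → {54, 56, 61, 67, 70, 72, 80}
fire next event → 54; now {56, 61, 67, 70, 72, 80}
fire next event → 56; now {61, 67, 70, 72, 80}
fire next event → 61; now {67, 70, 72, 80}
insert 62 → {62, 67, 70, 72, 80}
insert 51 → {51, 62, 67, 70, 72, 80}
fire next event → 51; now {62, 67, 70, 72, 80}
insert 55 → {55, 62, 67, 70, 72, 80}
fire next event → 55; now {62, 67, 70, 72, 80}
insert 74 → {62, 67, 70, 72, 74, 80}
fire next event → 62; now {67, 70, 72, 74, 80}
insert 59 → {59, 67, 70, 72, 74, 80}
fire next event → 59; now {67, 70, 72, 74, 80}
insert 76 → {67, 70, 72, 74, 76, 80}
fire next event → 67; now {70, 72, 74, 76, 80}
insert 71 → {70, 71, 72, 74, 76, 80}
fire next event → 70; now {71, 72, 74, 76, 80}
insert 64 → {64, 71, 72, 74, 76, 80}
insert 66 → {64, 66, 71, 72, 74, 76, 80}
insert 58 → {58, 64, 66, 71, 72, 74, 76, 80}
fire next event → 58; now {64, 66, 71, 72, 74, 76, 80}
insert 78 → {64, 66, 71, 72, 74, 76, 78, 80}
fire next event → 64; now {66, 71, 72, 74, 76, 78, 80}
fire next event → 66; now {71, 72, 74, 76, 78, 80}
insert 79 → {71, 72, 74, 76, 78, 79, 80}
fire next event → 71; now {72, 74, 76, 78, 79, 80}
fire next event → 72; now {74, 76, 78, 79, 80}

72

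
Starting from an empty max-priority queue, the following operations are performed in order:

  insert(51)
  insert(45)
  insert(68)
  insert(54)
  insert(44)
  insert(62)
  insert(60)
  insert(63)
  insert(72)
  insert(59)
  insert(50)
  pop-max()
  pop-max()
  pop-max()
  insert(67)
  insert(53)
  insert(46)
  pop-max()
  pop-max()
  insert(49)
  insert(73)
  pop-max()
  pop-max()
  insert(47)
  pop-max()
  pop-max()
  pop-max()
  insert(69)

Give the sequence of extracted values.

72, 68, 63, 67, 62, 73, 60, 59, 54, 53

insert 51 → {51}
insert 45 → {51, 45}
insert 68 → {68, 51, 45}
insert 54 → {68, 54, 51, 45}
insert 44 → {68, 54, 51, 45, 44}
insert 62 → {68, 62, 54, 51, 45, 44}
insert 60 → {68, 62, 60, 54, 51, 45, 44}
insert 63 → {68, 63, 62, 60, 54, 51, 45, 44}
insert 72 → {72, 68, 63, 62, 60, 54, 51, 45, 44}
insert 59 → {72, 68, 63, 62, 60, 59, 54, 51, 45, 44}
insert 50 → {72, 68, 63, 62, 60, 59, 54, 51, 50, 45, 44}
pop-max → 72; now {68, 63, 62, 60, 59, 54, 51, 50, 45, 44}
pop-max → 68; now {63, 62, 60, 59, 54, 51, 50, 45, 44}
pop-max → 63; now {62, 60, 59, 54, 51, 50, 45, 44}
insert 67 → {67, 62, 60, 59, 54, 51, 50, 45, 44}
insert 53 → {67, 62, 60, 59, 54, 53, 51, 50, 45, 44}
insert 46 → {67, 62, 60, 59, 54, 53, 51, 50, 46, 45, 44}
pop-max → 67; now {62, 60, 59, 54, 53, 51, 50, 46, 45, 44}
pop-max → 62; now {60, 59, 54, 53, 51, 50, 46, 45, 44}
insert 49 → {60, 59, 54, 53, 51, 50, 49, 46, 45, 44}
insert 73 → {73, 60, 59, 54, 53, 51, 50, 49, 46, 45, 44}
pop-max → 73; now {60, 59, 54, 53, 51, 50, 49, 46, 45, 44}
pop-max → 60; now {59, 54, 53, 51, 50, 49, 46, 45, 44}
insert 47 → {59, 54, 53, 51, 50, 49, 47, 46, 45, 44}
pop-max → 59; now {54, 53, 51, 50, 49, 47, 46, 45, 44}
pop-max → 54; now {53, 51, 50, 49, 47, 46, 45, 44}
pop-max → 53; now {51, 50, 49, 47, 46, 45, 44}
insert 69 → {69, 51, 50, 49, 47, 46, 45, 44}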